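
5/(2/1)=5/2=2.50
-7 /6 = -1.17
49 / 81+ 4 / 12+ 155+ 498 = 52969 / 81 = 653.94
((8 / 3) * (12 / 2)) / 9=16 / 9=1.78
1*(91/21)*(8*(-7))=-242.67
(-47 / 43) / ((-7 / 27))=1269 / 301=4.22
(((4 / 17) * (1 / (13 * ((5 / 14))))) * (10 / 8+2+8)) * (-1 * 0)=0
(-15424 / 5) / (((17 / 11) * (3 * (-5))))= 169664 / 1275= 133.07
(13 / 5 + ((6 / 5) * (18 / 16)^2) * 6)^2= 877969 / 6400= 137.18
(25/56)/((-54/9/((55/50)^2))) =-121/1344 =-0.09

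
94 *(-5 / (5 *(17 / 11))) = -1034 / 17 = -60.82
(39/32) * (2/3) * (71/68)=923/1088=0.85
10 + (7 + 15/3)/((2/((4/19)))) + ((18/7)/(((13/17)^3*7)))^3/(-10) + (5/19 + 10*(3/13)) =1633075560209922177/118522830939737315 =13.78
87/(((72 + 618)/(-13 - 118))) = -3799/230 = -16.52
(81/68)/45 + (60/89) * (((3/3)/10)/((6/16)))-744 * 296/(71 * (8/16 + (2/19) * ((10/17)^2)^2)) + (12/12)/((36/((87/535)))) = -6050.76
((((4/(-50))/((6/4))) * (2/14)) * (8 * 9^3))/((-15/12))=31104/875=35.55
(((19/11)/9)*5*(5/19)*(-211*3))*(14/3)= -745.96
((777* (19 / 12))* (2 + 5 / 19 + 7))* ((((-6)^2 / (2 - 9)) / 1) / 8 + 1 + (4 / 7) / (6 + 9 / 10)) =5013.77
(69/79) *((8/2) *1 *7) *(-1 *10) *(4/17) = -57.54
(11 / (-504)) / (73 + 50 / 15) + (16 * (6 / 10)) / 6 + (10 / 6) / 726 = 111863023 / 69826680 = 1.60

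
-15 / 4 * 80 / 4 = -75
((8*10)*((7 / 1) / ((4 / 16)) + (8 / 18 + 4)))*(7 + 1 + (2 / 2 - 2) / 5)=60736 / 3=20245.33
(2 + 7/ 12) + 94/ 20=437/ 60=7.28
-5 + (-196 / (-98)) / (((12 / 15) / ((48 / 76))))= -65 / 19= -3.42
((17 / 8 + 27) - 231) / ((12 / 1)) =-1615 / 96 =-16.82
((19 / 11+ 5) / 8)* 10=185 / 22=8.41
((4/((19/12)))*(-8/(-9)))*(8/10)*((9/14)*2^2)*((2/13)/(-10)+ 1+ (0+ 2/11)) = 5.39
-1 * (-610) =610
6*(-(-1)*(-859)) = -5154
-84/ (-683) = 0.12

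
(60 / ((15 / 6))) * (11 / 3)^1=88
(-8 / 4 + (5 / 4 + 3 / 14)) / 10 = -0.05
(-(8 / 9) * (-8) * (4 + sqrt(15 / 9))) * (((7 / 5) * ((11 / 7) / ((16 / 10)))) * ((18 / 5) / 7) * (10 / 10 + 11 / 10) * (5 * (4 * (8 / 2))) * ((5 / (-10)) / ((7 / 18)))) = -5746.93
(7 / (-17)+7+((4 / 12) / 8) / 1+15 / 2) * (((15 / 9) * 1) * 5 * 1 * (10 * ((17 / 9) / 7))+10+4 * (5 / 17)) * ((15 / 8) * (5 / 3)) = 243571250 / 163863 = 1486.43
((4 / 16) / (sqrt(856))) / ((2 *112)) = sqrt(214) / 383488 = 0.00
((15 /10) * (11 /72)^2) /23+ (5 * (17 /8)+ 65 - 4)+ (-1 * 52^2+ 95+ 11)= -200816375 /79488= -2526.37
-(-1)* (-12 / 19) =-0.63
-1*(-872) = 872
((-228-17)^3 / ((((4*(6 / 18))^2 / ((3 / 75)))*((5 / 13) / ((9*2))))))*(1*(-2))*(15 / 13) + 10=142943575 / 4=35735893.75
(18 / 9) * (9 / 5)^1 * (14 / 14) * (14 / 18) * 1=14 / 5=2.80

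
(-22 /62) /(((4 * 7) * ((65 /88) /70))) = -484 /403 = -1.20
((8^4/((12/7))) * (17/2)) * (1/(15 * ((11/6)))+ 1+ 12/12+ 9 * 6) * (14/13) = 2628921344/2145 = 1225604.36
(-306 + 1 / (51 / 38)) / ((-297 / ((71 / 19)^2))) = 78478288 / 5468067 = 14.35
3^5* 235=57105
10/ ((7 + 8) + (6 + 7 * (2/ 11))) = 22/ 49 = 0.45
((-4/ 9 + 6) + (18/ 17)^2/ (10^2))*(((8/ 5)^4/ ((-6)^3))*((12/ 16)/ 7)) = -46333312/ 2560359375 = -0.02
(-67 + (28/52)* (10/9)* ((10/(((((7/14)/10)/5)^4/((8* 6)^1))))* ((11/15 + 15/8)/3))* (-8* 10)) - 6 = -701120000025623/351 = -1997492877565.88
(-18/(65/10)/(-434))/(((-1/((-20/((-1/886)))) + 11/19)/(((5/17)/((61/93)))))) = 30301200/6130740889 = 0.00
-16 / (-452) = 4 / 113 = 0.04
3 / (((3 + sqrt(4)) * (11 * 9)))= 1 / 165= 0.01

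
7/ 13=0.54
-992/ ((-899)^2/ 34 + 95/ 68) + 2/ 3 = 3030626/ 4849491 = 0.62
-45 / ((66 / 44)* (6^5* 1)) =-5 / 1296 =-0.00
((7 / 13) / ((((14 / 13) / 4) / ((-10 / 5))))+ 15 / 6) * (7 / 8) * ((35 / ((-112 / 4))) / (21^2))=5 / 1344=0.00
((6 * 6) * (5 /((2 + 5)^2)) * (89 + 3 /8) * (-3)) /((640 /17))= -328185 /12544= -26.16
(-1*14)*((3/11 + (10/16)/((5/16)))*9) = -3150/11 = -286.36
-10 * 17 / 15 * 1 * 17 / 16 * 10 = -1445 / 12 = -120.42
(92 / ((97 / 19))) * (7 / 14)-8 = 98 / 97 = 1.01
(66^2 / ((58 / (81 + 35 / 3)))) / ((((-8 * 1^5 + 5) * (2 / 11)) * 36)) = -185009 / 522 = -354.42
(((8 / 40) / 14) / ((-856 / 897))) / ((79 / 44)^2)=-108537 / 23372545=-0.00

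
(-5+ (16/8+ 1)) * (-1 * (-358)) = -716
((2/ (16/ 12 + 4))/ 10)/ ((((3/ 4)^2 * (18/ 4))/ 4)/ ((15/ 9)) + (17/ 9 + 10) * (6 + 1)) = 0.00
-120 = -120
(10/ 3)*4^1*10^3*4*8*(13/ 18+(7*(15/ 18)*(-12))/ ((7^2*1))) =-56960000/ 189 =-301375.66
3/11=0.27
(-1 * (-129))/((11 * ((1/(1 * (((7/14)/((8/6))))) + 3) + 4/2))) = 387/253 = 1.53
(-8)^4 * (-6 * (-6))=147456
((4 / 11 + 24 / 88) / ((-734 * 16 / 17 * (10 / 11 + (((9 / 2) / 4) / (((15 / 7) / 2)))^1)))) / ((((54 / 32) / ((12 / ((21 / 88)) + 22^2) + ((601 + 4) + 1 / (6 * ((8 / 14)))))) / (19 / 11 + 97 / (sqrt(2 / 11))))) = -1578497005 * sqrt(22) / 102498696 - 309190135 / 563742828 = -72.78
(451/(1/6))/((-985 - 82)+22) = -246/95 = -2.59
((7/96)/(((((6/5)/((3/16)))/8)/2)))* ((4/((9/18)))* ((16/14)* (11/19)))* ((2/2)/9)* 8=0.86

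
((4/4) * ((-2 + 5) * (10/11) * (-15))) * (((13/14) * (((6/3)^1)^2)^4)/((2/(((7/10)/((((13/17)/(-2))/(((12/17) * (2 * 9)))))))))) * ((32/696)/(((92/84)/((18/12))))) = 52254720/7337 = 7122.08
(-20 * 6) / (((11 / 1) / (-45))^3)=10935000 / 1331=8215.63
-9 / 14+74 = 1027 / 14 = 73.36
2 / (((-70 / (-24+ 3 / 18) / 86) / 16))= 98384 / 105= 936.99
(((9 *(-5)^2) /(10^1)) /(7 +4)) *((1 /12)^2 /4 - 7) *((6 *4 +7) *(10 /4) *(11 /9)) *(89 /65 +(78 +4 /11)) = -11873169415 /109824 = -108110.88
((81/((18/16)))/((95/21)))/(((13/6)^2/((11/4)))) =9.32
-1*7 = -7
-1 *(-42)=42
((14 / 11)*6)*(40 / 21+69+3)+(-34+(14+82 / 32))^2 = 2445499 / 2816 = 868.43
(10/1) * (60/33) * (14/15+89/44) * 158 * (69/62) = 35449670/3751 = 9450.73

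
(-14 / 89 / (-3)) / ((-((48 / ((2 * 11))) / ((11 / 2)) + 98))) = -847 / 1589451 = -0.00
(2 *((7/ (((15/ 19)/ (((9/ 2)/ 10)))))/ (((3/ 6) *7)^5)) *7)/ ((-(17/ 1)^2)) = -912/ 2478175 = -0.00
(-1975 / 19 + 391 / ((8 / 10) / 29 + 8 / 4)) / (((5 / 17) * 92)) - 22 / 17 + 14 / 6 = 4.32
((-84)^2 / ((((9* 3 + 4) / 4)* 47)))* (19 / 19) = 28224 / 1457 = 19.37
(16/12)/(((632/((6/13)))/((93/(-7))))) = -93/7189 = -0.01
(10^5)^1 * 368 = 36800000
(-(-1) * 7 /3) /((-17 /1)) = -7 /51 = -0.14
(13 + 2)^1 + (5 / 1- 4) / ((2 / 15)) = 45 / 2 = 22.50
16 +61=77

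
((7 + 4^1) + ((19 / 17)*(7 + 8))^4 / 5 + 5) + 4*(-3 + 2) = 1320502377 / 83521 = 15810.42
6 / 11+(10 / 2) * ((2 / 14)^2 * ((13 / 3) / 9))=8653 / 14553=0.59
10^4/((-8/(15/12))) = -1562.50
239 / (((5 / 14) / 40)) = 26768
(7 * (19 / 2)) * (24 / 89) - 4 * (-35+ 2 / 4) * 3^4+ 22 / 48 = 23915491 / 2136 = 11196.39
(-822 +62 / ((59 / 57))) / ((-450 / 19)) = 47462 / 1475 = 32.18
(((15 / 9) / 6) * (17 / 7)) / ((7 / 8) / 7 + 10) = 340 / 5103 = 0.07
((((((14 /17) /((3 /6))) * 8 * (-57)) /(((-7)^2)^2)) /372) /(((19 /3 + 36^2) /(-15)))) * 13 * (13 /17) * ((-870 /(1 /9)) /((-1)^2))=-9051166800 /12005964859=-0.75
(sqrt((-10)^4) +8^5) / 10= 16434 / 5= 3286.80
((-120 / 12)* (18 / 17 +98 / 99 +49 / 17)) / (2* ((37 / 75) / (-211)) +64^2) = -218886125 / 18181764843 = -0.01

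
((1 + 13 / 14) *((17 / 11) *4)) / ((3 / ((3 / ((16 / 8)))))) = 459 / 77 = 5.96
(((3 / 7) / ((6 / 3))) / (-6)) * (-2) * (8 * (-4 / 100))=-4 / 175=-0.02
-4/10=-2/5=-0.40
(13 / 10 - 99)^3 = -932574.83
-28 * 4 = -112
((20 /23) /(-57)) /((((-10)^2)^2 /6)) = -1 /109250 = -0.00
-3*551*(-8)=13224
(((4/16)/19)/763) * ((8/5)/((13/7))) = 2/134615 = 0.00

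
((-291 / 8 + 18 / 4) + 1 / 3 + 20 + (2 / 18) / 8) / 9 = -1.28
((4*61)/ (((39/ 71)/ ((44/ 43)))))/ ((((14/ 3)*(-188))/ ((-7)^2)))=-666974/ 26273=-25.39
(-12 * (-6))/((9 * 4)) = 2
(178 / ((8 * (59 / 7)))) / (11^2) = 623 / 28556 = 0.02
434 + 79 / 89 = 38705 / 89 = 434.89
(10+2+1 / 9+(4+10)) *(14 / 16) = 1645 / 72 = 22.85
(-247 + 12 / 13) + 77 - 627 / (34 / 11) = -164393 / 442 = -371.93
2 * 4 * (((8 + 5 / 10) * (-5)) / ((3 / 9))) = -1020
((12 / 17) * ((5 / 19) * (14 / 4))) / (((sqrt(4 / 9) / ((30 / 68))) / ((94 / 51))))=74025 / 93347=0.79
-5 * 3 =-15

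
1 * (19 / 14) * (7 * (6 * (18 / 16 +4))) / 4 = 2337 / 32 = 73.03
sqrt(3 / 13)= sqrt(39) / 13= 0.48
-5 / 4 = -1.25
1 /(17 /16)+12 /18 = 82 /51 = 1.61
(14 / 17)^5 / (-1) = -537824 / 1419857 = -0.38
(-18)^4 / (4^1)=26244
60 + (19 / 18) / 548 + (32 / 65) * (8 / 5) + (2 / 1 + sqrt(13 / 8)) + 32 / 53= sqrt(26) / 4 + 10771006427 / 169907400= 64.67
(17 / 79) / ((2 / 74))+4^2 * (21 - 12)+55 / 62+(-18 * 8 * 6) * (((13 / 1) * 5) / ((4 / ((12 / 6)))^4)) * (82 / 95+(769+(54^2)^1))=-1203964203727 / 93062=-12937226.84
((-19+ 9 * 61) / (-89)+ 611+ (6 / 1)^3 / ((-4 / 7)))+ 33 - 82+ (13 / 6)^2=585497 / 3204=182.74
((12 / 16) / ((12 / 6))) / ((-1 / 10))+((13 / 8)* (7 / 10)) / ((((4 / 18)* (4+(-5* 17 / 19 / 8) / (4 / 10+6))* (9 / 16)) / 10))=1485031 / 76124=19.51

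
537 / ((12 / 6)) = 537 / 2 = 268.50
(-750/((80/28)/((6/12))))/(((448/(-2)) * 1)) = 75/128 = 0.59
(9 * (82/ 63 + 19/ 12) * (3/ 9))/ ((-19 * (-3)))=727/ 4788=0.15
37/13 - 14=-145/13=-11.15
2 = 2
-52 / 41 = -1.27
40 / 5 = 8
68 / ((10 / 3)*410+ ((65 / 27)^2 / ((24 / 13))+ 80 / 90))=1189728 / 23981677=0.05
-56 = -56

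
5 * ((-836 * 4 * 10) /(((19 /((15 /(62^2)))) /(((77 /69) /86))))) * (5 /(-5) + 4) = -1270500 /950429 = -1.34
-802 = -802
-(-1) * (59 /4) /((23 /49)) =2891 /92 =31.42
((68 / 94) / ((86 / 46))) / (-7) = -782 / 14147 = -0.06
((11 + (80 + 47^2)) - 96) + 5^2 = 2229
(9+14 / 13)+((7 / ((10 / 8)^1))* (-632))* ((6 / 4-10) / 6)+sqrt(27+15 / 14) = sqrt(5502) / 14+979669 / 195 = 5029.24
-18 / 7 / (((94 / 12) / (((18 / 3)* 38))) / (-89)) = 2191536 / 329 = 6661.20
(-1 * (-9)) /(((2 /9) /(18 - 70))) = -2106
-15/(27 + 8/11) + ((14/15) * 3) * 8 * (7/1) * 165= 1578159/61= 25871.46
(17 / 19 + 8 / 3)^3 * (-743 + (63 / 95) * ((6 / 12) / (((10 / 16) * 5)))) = -14759733532271 / 439833375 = -33557.56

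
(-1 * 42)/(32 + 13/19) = -266/207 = -1.29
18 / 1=18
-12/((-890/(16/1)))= 96/445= 0.22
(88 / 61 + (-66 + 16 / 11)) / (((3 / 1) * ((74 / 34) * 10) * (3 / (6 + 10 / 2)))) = -119969 / 33855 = -3.54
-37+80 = 43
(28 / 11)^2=784 / 121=6.48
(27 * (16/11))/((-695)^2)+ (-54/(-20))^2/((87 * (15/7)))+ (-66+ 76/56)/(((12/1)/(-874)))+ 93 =77678144170313/16178922375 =4801.19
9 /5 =1.80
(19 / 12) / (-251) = -19 / 3012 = -0.01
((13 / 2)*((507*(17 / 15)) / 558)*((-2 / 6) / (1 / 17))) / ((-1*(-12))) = -634933 / 200880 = -3.16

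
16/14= 8/7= 1.14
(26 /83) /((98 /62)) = 806 /4067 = 0.20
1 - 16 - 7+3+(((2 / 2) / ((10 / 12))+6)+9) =-14 / 5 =-2.80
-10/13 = -0.77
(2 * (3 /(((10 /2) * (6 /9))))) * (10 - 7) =27 /5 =5.40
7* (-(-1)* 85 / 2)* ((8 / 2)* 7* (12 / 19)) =99960 / 19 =5261.05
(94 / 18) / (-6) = -0.87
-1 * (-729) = 729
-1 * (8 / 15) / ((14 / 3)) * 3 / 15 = -4 / 175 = -0.02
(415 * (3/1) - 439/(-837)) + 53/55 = 57382081/46035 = 1246.49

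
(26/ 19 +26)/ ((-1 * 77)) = -0.36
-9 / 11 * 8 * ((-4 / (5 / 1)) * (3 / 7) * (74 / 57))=21312 / 7315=2.91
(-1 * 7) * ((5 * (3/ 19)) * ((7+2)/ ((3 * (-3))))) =105/ 19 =5.53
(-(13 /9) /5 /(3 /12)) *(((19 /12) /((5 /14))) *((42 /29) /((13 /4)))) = -14896 /6525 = -2.28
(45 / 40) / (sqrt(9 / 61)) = 3 * sqrt(61) / 8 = 2.93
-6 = -6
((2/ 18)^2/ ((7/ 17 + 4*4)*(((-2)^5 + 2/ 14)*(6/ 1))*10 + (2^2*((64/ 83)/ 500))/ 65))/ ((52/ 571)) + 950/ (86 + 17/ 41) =10589923533002017525/ 963289186814233296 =10.99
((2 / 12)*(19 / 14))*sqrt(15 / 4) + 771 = 19*sqrt(15) / 168 + 771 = 771.44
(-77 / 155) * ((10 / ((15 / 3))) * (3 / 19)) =-462 / 2945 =-0.16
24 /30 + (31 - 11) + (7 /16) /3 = 5027 /240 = 20.95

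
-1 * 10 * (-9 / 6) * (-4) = -60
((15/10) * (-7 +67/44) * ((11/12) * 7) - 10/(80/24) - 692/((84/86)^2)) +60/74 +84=-363544123/522144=-696.25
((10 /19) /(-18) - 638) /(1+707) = -109103 /121068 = -0.90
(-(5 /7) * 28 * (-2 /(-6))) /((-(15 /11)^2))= 484 /135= 3.59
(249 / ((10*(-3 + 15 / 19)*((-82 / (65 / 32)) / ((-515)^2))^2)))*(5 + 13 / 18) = -9655050355122371875 / 3470229504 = -2782251244.19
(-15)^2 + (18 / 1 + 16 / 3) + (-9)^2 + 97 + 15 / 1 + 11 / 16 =21217 / 48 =442.02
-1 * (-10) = 10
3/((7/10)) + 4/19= 598/133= 4.50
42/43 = 0.98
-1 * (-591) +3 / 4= 2367 / 4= 591.75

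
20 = 20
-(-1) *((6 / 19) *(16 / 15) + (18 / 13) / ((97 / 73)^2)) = 13026734 / 11620115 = 1.12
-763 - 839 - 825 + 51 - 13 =-2389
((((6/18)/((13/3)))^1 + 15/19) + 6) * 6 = 10176/247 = 41.20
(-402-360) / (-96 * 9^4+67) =762 / 629789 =0.00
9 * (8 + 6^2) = 396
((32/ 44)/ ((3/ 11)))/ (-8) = -1/ 3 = -0.33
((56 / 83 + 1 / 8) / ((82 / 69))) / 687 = 12213 / 12468592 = 0.00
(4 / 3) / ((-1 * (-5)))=4 / 15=0.27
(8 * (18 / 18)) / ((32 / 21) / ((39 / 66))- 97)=-2184 / 25777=-0.08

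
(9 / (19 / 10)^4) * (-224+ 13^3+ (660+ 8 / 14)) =1659150000 / 912247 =1818.75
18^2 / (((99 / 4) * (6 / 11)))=24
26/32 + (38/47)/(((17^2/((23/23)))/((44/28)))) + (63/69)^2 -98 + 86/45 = -3420032816591/36214451280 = -94.44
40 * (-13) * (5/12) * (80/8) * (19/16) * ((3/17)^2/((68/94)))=-4353375/39304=-110.76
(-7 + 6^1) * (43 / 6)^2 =-51.36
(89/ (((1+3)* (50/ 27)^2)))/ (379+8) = 7209/ 430000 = 0.02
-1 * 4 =-4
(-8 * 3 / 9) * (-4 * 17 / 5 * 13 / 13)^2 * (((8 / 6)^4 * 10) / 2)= -9469952 / 1215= -7794.20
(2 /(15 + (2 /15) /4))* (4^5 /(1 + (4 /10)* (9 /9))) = 307200 /3157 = 97.31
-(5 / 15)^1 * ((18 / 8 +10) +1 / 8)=-33 / 8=-4.12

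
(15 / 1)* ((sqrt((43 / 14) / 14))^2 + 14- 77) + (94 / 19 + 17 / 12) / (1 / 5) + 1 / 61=-155017727 / 170373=-909.87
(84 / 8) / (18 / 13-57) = -91 / 482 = -0.19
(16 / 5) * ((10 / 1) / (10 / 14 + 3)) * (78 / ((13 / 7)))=4704 / 13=361.85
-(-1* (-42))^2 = -1764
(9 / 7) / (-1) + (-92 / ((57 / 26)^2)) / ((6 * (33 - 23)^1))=-547451 / 341145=-1.60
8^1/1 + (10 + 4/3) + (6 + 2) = 82/3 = 27.33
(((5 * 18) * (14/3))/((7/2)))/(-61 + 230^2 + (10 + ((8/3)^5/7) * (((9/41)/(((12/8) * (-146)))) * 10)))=203643720/89686063639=0.00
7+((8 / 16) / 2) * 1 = 29 / 4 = 7.25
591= 591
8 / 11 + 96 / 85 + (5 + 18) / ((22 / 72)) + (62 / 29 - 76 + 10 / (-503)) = 4026512 / 1239895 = 3.25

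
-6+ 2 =-4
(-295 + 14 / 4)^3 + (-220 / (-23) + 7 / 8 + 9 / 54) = -3418177237 / 138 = -24769400.27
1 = 1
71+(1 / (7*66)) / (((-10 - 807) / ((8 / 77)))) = 1031770505 / 14531979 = 71.00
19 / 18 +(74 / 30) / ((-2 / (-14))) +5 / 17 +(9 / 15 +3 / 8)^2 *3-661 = -156557381 / 244800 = -639.53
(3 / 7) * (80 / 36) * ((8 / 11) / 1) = 160 / 231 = 0.69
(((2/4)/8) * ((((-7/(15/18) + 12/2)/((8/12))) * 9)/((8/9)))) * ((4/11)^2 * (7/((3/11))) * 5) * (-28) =11907/11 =1082.45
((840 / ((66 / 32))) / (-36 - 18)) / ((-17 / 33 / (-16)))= -35840 / 153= -234.25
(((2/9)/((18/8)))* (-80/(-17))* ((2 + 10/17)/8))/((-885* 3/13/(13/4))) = -29744/12430179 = -0.00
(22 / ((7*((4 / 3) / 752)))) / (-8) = -1551 / 7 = -221.57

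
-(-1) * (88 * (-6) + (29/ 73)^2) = -2812871/ 5329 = -527.84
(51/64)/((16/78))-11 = -3643/512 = -7.12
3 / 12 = 1 / 4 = 0.25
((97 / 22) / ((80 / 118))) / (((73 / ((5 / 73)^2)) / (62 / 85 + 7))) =51507 / 15944368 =0.00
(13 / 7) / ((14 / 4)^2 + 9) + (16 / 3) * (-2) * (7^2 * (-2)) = 1866076 / 1785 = 1045.42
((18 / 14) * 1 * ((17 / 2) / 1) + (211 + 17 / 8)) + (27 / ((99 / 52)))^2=2881003 / 6776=425.18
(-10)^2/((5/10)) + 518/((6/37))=10183/3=3394.33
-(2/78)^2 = -1/1521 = -0.00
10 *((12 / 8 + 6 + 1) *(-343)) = -29155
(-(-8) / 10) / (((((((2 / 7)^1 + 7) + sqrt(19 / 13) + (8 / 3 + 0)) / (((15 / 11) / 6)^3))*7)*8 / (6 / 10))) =585 / 57007456 - 945*sqrt(247) / 11914558304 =0.00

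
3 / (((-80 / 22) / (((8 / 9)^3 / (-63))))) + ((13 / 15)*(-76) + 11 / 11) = -992903 / 15309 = -64.86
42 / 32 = 21 / 16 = 1.31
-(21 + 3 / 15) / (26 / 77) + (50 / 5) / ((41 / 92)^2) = -1358561 / 109265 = -12.43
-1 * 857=-857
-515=-515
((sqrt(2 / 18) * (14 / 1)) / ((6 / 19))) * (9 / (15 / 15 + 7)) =133 / 8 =16.62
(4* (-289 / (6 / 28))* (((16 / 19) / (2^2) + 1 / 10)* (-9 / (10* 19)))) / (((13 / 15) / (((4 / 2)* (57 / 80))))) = 3222639 / 24700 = 130.47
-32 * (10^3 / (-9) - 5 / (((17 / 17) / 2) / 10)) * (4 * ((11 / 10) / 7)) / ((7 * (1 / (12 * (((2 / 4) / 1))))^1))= 535040 / 147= 3639.73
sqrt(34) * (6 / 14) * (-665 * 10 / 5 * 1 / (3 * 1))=-190 * sqrt(34)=-1107.88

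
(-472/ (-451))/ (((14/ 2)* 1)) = 472/ 3157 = 0.15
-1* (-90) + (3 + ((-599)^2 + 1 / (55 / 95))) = 3947853 / 11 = 358895.73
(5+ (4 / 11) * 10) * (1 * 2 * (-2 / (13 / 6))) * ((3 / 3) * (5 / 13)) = -11400 / 1859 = -6.13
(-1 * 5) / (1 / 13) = -65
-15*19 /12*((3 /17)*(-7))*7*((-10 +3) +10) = 41895 /68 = 616.10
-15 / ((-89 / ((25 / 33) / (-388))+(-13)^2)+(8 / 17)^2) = -108375 / 330554309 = -0.00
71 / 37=1.92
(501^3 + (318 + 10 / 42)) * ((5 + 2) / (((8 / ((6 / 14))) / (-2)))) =-660197051 / 7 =-94313864.43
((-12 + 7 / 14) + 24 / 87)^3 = -275894451 / 195112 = -1414.03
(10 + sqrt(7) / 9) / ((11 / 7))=7 * sqrt(7) / 99 + 70 / 11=6.55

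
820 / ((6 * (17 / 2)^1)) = 820 / 51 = 16.08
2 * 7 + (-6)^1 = 8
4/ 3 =1.33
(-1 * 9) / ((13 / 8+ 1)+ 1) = -2.48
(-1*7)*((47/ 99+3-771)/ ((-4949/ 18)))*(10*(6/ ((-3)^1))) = 434200/ 1111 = 390.82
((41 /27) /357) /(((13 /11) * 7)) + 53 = 46489348 /877149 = 53.00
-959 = -959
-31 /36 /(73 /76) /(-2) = 589 /1314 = 0.45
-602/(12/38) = -5719/3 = -1906.33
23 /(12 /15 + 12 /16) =460 /31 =14.84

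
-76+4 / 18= -682 / 9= -75.78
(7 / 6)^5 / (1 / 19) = 319333 / 7776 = 41.07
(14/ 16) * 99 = 693/ 8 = 86.62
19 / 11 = 1.73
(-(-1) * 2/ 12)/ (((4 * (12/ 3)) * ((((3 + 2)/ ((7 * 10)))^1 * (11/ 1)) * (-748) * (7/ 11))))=-1/ 35904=-0.00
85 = 85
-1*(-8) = 8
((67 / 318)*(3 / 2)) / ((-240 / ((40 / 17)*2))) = -67 / 10812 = -0.01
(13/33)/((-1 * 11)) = -13/363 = -0.04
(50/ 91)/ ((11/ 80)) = 4000/ 1001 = 4.00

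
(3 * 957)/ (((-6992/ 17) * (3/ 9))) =-146421/ 6992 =-20.94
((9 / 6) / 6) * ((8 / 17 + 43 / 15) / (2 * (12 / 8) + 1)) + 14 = 57971 / 4080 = 14.21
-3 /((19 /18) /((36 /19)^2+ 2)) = -108972 /6859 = -15.89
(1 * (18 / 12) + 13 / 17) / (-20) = -77 / 680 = -0.11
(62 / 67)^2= 3844 / 4489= 0.86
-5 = -5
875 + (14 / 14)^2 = 876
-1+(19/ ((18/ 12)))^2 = 1435/ 9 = 159.44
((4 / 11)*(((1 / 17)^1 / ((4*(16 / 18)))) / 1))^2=81 / 2238016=0.00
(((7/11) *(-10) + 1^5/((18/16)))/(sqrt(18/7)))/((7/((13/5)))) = -3523 *sqrt(14)/10395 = -1.27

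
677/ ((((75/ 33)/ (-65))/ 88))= -8519368/ 5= -1703873.60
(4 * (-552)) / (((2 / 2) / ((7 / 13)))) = -15456 / 13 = -1188.92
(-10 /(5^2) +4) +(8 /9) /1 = 202 /45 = 4.49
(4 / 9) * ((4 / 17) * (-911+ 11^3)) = 2240 / 51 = 43.92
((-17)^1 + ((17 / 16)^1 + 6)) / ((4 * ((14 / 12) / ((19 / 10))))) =-9063 / 2240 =-4.05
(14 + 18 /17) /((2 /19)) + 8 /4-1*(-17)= 2755 /17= 162.06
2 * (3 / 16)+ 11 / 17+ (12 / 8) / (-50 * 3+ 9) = 6465 / 6392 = 1.01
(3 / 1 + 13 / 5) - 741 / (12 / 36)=-11087 / 5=-2217.40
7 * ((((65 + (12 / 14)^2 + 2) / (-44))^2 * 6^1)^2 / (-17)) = -1092122913682089 / 13118552452544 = -83.25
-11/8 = -1.38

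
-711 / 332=-2.14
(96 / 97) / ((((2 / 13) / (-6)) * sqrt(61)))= -3744 * sqrt(61) / 5917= -4.94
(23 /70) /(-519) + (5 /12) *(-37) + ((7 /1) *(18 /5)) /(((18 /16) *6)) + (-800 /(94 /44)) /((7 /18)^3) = -1067391563971 /167335980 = -6378.73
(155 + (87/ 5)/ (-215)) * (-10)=-333076/ 215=-1549.19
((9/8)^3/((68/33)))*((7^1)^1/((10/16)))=168399/21760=7.74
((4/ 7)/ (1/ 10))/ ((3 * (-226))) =-20/ 2373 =-0.01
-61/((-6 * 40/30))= 61/8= 7.62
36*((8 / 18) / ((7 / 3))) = 48 / 7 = 6.86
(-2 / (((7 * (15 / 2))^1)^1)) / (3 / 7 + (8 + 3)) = -1 / 300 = -0.00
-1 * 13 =-13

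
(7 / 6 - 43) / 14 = -251 / 84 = -2.99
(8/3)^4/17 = 4096/1377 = 2.97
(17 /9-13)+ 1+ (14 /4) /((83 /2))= -7490 /747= -10.03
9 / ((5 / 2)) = 18 / 5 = 3.60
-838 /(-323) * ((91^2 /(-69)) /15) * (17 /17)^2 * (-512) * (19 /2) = 1776506368 /17595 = 100966.55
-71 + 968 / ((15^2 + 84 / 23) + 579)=-162079 / 2322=-69.80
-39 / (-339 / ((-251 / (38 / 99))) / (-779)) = 13244517 / 226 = 58604.06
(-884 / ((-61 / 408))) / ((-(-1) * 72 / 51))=4188.13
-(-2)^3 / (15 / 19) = 152 / 15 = 10.13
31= 31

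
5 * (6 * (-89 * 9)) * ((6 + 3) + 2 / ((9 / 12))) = -280350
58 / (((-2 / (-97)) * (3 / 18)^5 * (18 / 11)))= 13367376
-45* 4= -180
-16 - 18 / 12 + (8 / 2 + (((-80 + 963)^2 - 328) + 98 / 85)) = 132489271 / 170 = 779348.65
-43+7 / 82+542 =499.09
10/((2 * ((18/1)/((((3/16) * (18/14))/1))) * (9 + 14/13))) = 195/29344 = 0.01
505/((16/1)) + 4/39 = 19759/624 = 31.67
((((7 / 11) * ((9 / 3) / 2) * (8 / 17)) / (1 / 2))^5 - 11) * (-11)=2381535465209 / 20788126337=114.56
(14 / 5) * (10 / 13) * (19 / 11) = 532 / 143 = 3.72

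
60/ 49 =1.22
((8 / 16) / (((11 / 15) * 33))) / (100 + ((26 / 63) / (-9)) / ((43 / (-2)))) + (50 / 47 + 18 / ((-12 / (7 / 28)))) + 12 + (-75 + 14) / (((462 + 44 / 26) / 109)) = -6269526973863 / 3799221096176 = -1.65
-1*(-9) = 9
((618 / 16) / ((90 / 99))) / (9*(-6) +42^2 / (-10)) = -1133 / 6144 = -0.18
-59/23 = -2.57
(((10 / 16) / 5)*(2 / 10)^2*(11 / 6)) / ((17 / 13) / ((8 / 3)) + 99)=0.00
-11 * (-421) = 4631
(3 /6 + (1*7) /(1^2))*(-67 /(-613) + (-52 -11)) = -289140 /613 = -471.68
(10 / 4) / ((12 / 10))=25 / 12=2.08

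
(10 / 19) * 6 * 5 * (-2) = -600 / 19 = -31.58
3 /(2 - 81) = -3 /79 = -0.04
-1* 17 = -17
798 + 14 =812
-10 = -10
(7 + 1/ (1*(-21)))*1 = 146/ 21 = 6.95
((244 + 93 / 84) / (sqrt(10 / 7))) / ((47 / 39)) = 267657 * sqrt(70) / 13160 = 170.17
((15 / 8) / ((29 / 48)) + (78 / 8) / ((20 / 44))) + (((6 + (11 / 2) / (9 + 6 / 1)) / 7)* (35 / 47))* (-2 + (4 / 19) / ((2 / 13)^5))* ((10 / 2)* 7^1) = 119920506327 / 2071760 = 57883.40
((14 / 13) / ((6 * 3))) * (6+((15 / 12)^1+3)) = 287 / 468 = 0.61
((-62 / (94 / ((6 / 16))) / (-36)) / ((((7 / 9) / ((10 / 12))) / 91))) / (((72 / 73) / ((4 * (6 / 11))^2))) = 147095 / 45496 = 3.23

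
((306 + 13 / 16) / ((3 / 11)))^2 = 2915892001 / 2304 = 1265578.13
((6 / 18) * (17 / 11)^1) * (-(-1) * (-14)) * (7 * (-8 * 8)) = 106624 / 33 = 3231.03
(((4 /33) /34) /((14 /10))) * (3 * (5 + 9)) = 20 /187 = 0.11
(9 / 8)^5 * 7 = 413343 / 32768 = 12.61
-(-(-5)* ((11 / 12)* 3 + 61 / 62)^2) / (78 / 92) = -24652435 / 299832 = -82.22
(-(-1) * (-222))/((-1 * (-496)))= -111/248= -0.45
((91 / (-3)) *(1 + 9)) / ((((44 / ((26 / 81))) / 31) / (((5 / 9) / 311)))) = -0.12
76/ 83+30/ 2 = 1321/ 83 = 15.92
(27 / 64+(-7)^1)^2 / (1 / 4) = 177241 / 1024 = 173.09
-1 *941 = -941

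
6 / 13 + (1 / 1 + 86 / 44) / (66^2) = 575837 / 1245816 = 0.46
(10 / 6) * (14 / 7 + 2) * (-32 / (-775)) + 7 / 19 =5687 / 8835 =0.64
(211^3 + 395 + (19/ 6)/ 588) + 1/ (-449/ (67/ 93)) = 461319952225301/ 49106232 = 9394326.00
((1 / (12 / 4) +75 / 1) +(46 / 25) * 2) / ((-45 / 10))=-11852 / 675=-17.56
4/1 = 4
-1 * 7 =-7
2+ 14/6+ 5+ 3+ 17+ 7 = 109/3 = 36.33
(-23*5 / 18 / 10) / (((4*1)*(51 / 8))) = -23 / 918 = -0.03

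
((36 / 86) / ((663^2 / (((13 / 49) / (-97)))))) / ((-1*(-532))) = -1 / 204248606198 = -0.00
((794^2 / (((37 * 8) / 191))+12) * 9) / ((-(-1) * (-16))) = -270937863 / 1184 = -228832.65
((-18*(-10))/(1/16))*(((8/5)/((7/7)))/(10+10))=230.40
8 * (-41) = -328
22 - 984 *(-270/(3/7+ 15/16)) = 3306614/17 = 194506.71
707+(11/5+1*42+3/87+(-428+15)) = 49044/145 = 338.23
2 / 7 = 0.29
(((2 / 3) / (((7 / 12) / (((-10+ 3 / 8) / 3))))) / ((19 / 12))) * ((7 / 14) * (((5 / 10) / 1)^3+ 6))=-539 / 76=-7.09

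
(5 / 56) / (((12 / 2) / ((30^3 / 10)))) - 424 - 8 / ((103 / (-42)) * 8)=-1105765 / 2884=-383.41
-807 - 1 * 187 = -994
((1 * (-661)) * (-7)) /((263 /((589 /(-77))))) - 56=-551337 /2893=-190.58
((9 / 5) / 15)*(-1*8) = -0.96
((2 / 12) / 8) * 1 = 1 / 48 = 0.02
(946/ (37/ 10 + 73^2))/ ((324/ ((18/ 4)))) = 2365/ 959886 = 0.00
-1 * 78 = -78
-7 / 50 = -0.14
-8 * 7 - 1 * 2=-58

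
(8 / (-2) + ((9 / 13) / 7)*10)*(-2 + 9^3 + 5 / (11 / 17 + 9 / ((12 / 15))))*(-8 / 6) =30713208 / 10517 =2920.34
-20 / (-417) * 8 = 160 / 417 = 0.38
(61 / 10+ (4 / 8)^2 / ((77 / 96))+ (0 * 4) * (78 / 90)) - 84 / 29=3.52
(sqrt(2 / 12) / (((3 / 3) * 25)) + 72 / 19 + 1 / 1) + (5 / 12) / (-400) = sqrt(6) / 150 + 87341 / 18240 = 4.80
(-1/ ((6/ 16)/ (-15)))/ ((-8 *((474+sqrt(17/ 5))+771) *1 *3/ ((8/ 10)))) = -2075/ 1937527+sqrt(85)/ 5812581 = -0.00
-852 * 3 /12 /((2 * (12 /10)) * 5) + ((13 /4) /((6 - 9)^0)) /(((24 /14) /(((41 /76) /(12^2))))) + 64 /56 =-61041403 /3677184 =-16.60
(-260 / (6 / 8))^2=1081600 / 9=120177.78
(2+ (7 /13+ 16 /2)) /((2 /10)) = 685 /13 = 52.69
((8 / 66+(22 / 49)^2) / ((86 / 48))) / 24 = 25576 / 3407019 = 0.01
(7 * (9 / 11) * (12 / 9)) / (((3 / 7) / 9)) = 1764 / 11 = 160.36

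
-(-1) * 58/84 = 29/42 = 0.69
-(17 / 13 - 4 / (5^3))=-2073 / 1625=-1.28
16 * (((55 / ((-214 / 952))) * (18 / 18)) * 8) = -3351040 / 107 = -31318.13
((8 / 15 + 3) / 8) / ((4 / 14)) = 371 / 240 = 1.55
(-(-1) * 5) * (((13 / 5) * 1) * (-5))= -65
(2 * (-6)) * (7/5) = -16.80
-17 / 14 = -1.21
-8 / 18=-4 / 9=-0.44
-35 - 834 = -869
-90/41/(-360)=1/164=0.01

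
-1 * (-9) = 9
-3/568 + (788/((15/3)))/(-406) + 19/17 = 7097651/9800840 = 0.72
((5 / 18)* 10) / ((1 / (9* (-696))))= -17400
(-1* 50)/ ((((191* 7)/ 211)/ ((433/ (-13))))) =4568150/ 17381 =262.82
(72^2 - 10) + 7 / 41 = 212141 / 41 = 5174.17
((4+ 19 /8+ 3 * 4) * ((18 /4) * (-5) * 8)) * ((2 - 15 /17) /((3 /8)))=-9857.65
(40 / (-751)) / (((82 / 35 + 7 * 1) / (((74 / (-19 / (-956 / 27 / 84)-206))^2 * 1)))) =-437912434400 / 363269414041617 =-0.00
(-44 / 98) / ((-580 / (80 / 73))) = 88 / 103733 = 0.00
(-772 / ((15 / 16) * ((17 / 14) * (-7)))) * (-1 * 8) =-197632 / 255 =-775.03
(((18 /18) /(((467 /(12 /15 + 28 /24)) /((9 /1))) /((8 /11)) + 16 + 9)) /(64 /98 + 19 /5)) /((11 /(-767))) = -26608764 /104132677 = -0.26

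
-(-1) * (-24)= -24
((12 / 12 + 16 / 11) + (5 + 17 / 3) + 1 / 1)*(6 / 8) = 233 / 22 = 10.59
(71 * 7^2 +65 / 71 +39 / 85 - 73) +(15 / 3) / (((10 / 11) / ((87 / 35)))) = 57808831 / 16898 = 3421.05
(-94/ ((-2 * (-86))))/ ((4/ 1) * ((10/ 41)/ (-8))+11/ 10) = -9635/ 17243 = -0.56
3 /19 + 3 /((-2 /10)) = -282 /19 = -14.84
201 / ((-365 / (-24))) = 4824 / 365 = 13.22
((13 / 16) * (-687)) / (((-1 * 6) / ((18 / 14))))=26793 / 224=119.61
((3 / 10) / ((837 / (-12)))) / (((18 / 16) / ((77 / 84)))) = -44 / 12555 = -0.00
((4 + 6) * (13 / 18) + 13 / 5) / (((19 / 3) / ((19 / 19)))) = 442 / 285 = 1.55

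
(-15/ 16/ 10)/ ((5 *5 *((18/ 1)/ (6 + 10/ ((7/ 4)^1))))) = -41/ 16800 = -0.00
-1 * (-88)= 88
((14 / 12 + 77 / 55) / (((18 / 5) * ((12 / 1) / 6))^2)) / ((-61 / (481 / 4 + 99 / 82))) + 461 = 35854030129 / 77791104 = 460.90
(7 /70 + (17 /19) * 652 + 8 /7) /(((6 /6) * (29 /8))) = 3110132 /19285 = 161.27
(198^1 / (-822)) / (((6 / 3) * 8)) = -33 / 2192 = -0.02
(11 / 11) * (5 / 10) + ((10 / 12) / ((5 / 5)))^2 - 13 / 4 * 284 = -33185 / 36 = -921.81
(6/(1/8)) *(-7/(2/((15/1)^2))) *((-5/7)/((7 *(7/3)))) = 81000/49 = 1653.06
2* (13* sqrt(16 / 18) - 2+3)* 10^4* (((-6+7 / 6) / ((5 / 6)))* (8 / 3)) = -24128000* sqrt(2) / 9 - 928000 / 3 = -4100682.76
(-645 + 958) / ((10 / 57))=17841 / 10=1784.10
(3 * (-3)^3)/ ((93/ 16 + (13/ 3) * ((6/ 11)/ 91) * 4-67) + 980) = -99792/ 1132105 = -0.09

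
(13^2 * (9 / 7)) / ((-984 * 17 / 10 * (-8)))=2535 / 156128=0.02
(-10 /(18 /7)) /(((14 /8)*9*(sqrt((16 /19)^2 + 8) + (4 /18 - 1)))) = -152*sqrt(786) /47395 - 10108 /426555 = -0.11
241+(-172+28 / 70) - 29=202 / 5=40.40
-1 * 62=-62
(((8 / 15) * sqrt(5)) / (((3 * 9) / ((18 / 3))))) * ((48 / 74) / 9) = 128 * sqrt(5) / 14985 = 0.02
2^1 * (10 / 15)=4 / 3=1.33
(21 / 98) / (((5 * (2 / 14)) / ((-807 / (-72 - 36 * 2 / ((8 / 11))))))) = 269 / 190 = 1.42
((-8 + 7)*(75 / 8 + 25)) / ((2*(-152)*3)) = 275 / 7296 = 0.04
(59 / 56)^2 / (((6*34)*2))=3481 / 1279488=0.00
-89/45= -1.98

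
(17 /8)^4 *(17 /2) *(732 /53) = 259833831 /108544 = 2393.81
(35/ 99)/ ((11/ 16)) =560/ 1089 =0.51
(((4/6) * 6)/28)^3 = 1/343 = 0.00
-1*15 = -15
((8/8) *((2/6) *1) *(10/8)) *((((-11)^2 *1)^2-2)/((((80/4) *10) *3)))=14639/1440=10.17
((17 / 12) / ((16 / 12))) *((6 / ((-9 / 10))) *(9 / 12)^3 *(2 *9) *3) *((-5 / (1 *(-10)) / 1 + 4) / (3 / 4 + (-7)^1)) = 37179 / 320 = 116.18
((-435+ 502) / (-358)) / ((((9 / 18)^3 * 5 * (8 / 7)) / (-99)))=46431 / 1790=25.94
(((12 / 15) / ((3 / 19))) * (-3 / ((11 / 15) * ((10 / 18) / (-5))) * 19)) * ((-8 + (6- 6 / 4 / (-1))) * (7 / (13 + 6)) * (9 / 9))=-7182 / 11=-652.91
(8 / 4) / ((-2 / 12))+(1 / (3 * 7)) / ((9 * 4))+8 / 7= -8207 / 756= -10.86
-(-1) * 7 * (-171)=-1197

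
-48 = -48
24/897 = 8/299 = 0.03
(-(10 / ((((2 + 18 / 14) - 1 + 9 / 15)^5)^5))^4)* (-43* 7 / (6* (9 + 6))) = 7680171722569042730160466195579101876687314760936466816577210310672211644730221147118963629100110292724483194886958732638948532667200197465717792510986328125000 / 2434332446479373483940475239726777750310144544502902499201180944205391362876065351495510412912070131876020862379352078414812673535901491851824466900966850496961800940843442073583399626971007358245590009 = 0.00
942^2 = 887364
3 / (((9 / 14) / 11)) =154 / 3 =51.33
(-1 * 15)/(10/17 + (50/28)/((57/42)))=-323/41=-7.88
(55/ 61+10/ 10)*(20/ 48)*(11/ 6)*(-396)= -575.25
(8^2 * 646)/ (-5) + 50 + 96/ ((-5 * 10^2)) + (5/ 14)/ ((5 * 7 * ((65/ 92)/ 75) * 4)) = -1308831351/ 159250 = -8218.72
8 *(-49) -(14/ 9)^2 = -31948/ 81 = -394.42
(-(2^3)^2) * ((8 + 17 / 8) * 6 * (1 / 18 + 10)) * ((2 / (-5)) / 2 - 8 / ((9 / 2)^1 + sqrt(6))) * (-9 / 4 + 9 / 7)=-9764226 / 95 + 2814912 * sqrt(6) / 133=-50938.48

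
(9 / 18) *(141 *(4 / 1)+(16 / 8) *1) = 283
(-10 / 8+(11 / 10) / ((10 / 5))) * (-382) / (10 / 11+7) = 14707 / 435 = 33.81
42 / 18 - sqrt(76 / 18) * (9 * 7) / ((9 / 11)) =7 / 3 - 77 * sqrt(38) / 3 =-155.89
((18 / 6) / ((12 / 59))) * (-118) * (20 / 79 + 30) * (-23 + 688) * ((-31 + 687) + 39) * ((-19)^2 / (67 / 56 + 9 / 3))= -7773267317078200 / 3713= -2093527421782.44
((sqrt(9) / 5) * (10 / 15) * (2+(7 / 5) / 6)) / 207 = 67 / 15525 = 0.00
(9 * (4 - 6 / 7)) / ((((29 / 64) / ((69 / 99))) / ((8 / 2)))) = 35328 / 203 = 174.03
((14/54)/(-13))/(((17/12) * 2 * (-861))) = 0.00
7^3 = 343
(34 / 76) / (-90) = -17 / 3420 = -0.00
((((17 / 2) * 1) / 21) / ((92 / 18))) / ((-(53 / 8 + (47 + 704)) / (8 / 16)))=-51 / 975821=-0.00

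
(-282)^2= 79524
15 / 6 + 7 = 19 / 2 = 9.50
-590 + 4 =-586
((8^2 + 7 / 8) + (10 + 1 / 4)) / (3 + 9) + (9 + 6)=2041 / 96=21.26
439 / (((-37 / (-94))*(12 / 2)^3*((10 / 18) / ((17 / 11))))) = 350761 / 24420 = 14.36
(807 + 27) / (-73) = -11.42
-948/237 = -4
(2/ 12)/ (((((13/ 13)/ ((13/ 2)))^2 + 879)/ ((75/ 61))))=845/ 3624742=0.00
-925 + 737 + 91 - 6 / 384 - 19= -116.02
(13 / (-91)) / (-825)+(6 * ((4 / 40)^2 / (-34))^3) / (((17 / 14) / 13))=6681616937 / 38586702000000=0.00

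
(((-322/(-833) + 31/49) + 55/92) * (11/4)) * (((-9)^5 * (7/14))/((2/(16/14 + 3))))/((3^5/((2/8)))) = -9606139191/34332928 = -279.79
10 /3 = 3.33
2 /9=0.22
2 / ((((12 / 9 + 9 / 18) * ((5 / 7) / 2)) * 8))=21 / 55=0.38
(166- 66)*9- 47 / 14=12553 / 14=896.64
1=1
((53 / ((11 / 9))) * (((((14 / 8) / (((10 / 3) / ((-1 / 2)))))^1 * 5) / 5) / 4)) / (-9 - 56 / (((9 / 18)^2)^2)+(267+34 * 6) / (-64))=10017 / 3211505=0.00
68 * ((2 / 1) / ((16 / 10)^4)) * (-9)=-95625 / 512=-186.77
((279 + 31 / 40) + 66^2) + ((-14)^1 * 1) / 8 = 185361 / 40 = 4634.02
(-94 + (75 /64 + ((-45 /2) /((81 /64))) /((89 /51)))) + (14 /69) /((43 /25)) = -579656601 /5633344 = -102.90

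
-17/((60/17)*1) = -289/60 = -4.82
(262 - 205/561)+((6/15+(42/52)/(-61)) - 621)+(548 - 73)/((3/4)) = 406843289/1482910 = 274.35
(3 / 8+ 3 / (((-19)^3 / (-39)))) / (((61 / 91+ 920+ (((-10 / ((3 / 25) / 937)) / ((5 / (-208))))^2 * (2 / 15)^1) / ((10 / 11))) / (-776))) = -5127171777 / 26079588365024749133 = -0.00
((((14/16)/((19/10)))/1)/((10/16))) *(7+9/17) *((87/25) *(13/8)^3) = 1337973/16150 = 82.85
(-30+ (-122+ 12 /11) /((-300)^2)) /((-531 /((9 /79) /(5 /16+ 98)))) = 5940266 /90730443375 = 0.00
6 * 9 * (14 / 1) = 756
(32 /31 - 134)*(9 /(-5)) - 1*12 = 35238 /155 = 227.34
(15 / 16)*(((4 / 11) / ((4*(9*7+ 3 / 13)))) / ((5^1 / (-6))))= -39 / 24112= -0.00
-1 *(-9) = 9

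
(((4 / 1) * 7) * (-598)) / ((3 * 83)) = -16744 / 249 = -67.24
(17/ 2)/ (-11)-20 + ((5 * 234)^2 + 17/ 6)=45173108/ 33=1368882.06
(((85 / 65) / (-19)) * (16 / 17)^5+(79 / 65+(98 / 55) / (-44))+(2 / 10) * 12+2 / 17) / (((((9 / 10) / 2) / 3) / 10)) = 1818080222540 / 7488576381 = 242.78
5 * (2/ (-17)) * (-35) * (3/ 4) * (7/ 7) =525/ 34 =15.44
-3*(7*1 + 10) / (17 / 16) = -48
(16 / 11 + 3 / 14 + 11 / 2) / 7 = 552 / 539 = 1.02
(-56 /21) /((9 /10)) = -80 /27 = -2.96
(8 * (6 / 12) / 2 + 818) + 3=823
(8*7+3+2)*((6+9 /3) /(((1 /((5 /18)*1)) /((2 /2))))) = 305 /2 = 152.50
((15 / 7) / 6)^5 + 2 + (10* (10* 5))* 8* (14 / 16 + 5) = 12639942773 / 537824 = 23502.01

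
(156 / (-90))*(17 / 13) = -34 / 15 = -2.27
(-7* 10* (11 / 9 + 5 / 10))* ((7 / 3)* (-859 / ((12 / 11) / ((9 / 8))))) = 71765155 / 288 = 249184.57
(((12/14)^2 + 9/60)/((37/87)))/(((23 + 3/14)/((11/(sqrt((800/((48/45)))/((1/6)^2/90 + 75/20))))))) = 92191 * sqrt(36453)/252525000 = 0.07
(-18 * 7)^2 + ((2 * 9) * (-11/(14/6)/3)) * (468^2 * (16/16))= -43255620/7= -6179374.29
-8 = -8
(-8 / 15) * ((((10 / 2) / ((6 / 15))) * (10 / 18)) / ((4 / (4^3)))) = -1600 / 27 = -59.26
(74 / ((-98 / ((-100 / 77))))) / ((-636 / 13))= -12025 / 599907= -0.02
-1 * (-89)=89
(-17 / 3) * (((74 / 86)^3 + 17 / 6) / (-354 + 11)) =28144129 / 490876218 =0.06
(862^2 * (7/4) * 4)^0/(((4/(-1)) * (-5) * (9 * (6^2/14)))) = 7/3240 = 0.00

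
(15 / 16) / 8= 15 / 128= 0.12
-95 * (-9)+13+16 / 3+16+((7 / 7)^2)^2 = 2671 / 3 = 890.33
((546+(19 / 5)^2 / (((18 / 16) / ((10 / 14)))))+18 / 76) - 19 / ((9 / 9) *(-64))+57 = 234689363 / 383040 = 612.70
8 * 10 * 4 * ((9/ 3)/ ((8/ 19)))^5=3008460285/ 512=5875898.99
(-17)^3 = -4913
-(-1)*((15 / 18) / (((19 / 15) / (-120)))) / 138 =-250 / 437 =-0.57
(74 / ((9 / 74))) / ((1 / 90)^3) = 443556000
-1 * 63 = -63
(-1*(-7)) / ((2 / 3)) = 21 / 2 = 10.50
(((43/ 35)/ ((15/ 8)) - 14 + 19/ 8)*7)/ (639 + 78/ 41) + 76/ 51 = 367297519/ 268025400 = 1.37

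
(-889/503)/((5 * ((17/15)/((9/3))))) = -8001/8551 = -0.94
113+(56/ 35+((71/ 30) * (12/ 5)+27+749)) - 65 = 20782/ 25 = 831.28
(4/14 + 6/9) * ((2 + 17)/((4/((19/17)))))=1805/357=5.06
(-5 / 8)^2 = 25 / 64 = 0.39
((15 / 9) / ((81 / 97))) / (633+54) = 485 / 166941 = 0.00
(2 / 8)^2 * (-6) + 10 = 77 / 8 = 9.62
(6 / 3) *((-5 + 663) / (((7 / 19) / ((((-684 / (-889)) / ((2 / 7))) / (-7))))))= -1221624 / 889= -1374.16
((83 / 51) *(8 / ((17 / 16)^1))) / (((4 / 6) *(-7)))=-5312 / 2023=-2.63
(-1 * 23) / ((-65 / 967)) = 22241 / 65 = 342.17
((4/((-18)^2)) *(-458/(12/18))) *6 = -458/9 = -50.89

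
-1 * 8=-8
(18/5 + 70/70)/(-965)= -23/4825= -0.00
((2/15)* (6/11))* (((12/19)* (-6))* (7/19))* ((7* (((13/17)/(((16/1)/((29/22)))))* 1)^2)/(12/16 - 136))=0.00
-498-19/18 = -8983/18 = -499.06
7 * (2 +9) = 77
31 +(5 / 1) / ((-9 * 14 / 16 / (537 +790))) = -811.54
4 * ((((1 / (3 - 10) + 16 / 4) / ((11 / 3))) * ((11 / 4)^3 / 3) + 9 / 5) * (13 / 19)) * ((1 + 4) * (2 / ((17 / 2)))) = 264771 / 9044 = 29.28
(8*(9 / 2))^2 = 1296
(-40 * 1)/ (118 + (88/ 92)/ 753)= -86595/ 255458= -0.34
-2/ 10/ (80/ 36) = -9/ 100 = -0.09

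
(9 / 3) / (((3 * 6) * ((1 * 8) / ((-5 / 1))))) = -5 / 48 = -0.10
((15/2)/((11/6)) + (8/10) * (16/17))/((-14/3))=-1941/1870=-1.04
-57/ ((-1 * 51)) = 19/ 17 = 1.12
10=10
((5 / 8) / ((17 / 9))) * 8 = 45 / 17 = 2.65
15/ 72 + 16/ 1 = 389/ 24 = 16.21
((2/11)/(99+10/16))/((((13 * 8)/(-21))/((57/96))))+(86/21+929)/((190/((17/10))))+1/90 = 18247191265/2182772592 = 8.36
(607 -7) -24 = 576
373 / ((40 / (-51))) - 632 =-44303 / 40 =-1107.58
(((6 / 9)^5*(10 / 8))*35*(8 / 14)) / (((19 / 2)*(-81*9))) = -1600 / 3365793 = -0.00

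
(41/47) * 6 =246/47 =5.23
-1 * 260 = -260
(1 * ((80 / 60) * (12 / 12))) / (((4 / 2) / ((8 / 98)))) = 8 / 147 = 0.05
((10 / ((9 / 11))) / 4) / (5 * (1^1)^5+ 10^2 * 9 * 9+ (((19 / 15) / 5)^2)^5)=34413814544677734375 / 91284207356317308296852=0.00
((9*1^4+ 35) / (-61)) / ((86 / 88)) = -1936 / 2623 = -0.74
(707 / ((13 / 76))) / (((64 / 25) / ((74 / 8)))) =14934.53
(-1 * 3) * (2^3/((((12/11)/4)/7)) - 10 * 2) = -556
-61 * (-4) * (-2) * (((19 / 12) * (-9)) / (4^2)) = 3477 / 8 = 434.62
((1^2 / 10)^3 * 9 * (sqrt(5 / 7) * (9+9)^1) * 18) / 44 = 729 * sqrt(35) / 77000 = 0.06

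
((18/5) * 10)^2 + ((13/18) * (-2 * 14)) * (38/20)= 56591/45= 1257.58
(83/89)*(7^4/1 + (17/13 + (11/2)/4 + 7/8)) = 10378071/4628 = 2242.45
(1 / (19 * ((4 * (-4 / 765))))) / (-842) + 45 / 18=640685 / 255968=2.50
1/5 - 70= -349/5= -69.80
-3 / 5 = -0.60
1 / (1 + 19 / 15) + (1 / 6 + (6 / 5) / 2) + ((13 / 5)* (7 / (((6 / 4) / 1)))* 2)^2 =2257052 / 3825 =590.08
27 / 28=0.96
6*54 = 324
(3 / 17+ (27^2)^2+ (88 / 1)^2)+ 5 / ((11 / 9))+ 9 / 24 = 539189.64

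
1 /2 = 0.50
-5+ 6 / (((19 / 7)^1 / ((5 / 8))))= -275 / 76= -3.62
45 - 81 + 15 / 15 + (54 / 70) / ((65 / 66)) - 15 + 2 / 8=-445597 / 9100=-48.97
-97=-97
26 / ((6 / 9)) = 39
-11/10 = -1.10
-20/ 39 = -0.51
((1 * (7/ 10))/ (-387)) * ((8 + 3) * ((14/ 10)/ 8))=-539/ 154800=-0.00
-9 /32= -0.28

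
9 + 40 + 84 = 133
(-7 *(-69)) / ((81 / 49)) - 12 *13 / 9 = 7421 / 27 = 274.85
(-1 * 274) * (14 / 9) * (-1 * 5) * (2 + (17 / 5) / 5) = 257012 / 45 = 5711.38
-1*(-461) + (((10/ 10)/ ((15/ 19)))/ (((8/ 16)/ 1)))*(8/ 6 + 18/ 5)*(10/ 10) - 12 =461.50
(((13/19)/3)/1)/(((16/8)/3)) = 13/38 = 0.34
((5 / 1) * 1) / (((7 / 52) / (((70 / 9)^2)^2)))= 891800000 / 6561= 135924.40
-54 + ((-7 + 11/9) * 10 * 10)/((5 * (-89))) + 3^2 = -35005/801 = -43.70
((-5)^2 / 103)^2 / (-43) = -625 / 456187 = -0.00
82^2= 6724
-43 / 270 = -0.16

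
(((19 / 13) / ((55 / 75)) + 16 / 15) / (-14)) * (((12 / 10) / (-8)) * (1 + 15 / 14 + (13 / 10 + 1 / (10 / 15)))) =203453 / 1274000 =0.16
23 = 23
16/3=5.33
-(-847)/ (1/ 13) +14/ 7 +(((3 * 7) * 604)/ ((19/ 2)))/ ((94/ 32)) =10240497/ 893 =11467.52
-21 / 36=-7 / 12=-0.58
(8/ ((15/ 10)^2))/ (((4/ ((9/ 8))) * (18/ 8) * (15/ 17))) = 68/ 135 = 0.50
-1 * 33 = -33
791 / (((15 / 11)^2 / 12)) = 382844 / 75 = 5104.59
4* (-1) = -4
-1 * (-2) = 2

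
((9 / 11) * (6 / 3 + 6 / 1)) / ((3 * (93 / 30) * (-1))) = -240 / 341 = -0.70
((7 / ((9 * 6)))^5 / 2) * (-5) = -84035 / 918330048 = -0.00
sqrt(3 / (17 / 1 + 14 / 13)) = sqrt(9165) / 235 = 0.41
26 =26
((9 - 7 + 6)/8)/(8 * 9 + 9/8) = 8/585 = 0.01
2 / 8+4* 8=129 / 4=32.25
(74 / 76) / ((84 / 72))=111 / 133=0.83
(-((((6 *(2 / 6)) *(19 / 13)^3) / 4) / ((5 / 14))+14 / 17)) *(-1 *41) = 39770451 / 186745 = 212.97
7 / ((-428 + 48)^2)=7 / 144400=0.00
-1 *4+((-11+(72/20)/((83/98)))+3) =-3216/415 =-7.75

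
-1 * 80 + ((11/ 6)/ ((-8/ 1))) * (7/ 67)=-257357/ 3216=-80.02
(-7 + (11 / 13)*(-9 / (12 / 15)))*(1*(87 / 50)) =-74733 / 2600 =-28.74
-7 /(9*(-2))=7 /18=0.39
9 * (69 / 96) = 6.47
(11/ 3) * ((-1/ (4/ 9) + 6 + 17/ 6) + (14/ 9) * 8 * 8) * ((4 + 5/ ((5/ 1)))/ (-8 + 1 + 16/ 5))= -1050775/ 2052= -512.07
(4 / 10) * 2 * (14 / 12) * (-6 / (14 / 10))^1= -4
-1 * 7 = -7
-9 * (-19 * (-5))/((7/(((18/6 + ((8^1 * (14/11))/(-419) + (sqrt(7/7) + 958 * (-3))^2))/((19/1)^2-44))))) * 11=-32527016605980/929761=-34984277.26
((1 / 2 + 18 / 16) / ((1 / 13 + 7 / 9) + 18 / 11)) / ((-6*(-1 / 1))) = 5577 / 51296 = 0.11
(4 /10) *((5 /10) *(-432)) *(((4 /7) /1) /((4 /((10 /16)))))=-54 /7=-7.71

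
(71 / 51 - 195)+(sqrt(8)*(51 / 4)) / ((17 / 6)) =-9874 / 51+9*sqrt(2) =-180.88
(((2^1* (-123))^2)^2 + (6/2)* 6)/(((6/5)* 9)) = 1017273965/3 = 339091321.67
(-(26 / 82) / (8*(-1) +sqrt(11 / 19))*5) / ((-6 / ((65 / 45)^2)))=-166972 / 2401083- 2197*sqrt(209) / 4802166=-0.08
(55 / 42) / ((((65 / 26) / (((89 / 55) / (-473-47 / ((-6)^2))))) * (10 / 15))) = -1602 / 597625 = -0.00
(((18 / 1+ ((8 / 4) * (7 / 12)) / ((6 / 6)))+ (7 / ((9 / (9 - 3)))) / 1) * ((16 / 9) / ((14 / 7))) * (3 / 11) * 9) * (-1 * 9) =-468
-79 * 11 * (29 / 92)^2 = -730829 / 8464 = -86.35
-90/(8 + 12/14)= -315/31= -10.16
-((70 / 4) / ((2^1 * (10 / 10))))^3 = -42875 / 64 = -669.92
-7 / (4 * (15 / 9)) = -21 / 20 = -1.05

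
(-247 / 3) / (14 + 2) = -247 / 48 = -5.15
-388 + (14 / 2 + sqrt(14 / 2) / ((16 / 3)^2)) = -381 + 9*sqrt(7) / 256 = -380.91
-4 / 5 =-0.80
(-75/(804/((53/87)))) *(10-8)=-1325/11658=-0.11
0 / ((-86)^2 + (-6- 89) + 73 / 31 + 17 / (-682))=0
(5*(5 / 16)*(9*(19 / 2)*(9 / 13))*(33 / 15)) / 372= 28215 / 51584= 0.55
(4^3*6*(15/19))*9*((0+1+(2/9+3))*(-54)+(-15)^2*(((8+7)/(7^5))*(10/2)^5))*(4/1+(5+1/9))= 3171571649280/319333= 9931863.13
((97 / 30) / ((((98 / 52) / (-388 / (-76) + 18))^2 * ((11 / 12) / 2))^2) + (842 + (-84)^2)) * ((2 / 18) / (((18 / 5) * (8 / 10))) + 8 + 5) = 97549610980852348883087 / 21037836170334060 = 4636865.23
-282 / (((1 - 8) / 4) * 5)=1128 / 35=32.23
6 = 6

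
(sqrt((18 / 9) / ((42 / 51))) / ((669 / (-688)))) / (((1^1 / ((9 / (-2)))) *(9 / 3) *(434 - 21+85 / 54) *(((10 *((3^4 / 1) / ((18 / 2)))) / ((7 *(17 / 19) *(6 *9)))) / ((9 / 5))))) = 8526384 *sqrt(119) / 2371342975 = 0.04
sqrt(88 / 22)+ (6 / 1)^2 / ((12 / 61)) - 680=-495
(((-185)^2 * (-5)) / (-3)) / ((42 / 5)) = 855625 / 126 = 6790.67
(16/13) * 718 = 11488/13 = 883.69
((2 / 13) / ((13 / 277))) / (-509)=-554 / 86021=-0.01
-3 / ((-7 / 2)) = 0.86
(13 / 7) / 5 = 13 / 35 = 0.37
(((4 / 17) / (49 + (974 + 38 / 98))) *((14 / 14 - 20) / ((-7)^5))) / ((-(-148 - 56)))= 19 / 14912467626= 0.00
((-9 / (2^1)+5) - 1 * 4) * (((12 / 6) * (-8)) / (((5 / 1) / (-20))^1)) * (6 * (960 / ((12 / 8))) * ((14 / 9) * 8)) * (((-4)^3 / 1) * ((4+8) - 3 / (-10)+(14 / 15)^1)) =81591795712 / 9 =9065755079.11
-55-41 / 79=-4386 / 79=-55.52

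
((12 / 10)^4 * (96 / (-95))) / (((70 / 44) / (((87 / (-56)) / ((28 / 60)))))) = 89299584 / 20365625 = 4.38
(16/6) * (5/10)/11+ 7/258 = 421/2838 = 0.15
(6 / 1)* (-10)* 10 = -600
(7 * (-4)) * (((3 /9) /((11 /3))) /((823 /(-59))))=0.18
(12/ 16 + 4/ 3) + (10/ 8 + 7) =31/ 3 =10.33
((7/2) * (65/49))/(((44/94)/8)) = 6110/77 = 79.35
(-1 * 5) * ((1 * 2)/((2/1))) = -5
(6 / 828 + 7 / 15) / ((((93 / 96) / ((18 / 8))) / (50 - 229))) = -702396 / 3565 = -197.03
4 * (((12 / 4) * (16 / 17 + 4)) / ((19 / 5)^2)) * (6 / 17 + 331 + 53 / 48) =142424625 / 104329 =1365.15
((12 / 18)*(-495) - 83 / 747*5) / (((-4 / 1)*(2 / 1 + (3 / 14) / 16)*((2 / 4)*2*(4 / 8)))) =333200 / 4059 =82.09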